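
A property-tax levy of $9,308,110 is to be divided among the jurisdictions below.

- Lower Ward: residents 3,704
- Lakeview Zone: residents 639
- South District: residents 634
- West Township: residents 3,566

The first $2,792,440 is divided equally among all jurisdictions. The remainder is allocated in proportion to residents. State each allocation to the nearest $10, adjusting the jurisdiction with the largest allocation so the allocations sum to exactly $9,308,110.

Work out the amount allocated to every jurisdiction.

Equal tier: $2,792,440 ÷ 4 = $698,110 apiece.
Remainder $6,515,670 by residents (total 8,543): Lower Ward 2,825,007.81 → $2,825,010; Lakeview Zone 487,359.61 → $487,360; South District 483,546.15 → $483,550; West Township 2,719,756.43 → $2,719,760.
Rounding difference −$10 on remainder applied to Lower Ward.
Totals: Lower Ward $698,110 + $2,825,000 = $3,523,110; Lakeview Zone $698,110 + $487,360 = $1,185,470; South District $698,110 + $483,550 = $1,181,660; West Township $698,110 + $2,719,760 = $3,417,870.

Lower Ward: $3,523,110 | Lakeview Zone: $1,185,470 | South District: $1,181,660 | West Township: $3,417,870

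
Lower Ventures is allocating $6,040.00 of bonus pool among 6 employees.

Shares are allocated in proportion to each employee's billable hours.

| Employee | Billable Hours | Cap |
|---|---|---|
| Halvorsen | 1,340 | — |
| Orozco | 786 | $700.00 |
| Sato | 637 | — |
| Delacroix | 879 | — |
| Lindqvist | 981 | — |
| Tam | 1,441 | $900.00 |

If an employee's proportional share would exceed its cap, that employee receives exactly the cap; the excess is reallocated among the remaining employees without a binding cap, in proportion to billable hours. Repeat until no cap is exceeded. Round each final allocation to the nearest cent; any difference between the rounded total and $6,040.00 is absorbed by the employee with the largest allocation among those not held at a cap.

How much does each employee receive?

Sum of billable hours: 6,064.
Pro-rata shares before constraints: Halvorsen 1,334.6966; Orozco 782.8892; Sato 634.4789; Delacroix 875.5211; Lindqvist 977.1174; Tam 1,435.2968.
Capped: Orozco ($700.00), Tam ($900.00); remaining pool $4,440.00 reallocated over remaining billable hours 3,837.
Redistributed shares: Halvorsen 1,550.5864 → $1,550.59; Sato 737.1071 → $737.11; Delacroix 1,017.1384 → $1,017.14; Lindqvist 1,135.1681 → $1,135.17.
Rounding difference −$0.01 applied to Halvorsen → $1,550.58.

Halvorsen: $1,550.58 · Orozco: $700.00 · Sato: $737.11 · Delacroix: $1,017.14 · Lindqvist: $1,135.17 · Tam: $900.00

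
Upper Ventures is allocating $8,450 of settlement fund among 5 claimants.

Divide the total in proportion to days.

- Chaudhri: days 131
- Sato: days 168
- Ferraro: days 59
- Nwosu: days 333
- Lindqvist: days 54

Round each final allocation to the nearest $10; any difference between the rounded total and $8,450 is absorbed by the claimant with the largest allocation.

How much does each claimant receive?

Sum of days: 745.
Proportional shares: Chaudhri 131/745 × $8,450 = 1,485.84; Sato 168/745 × $8,450 = 1,905.50; Ferraro 59/745 × $8,450 = 669.19; Nwosu 333/745 × $8,450 = 3,776.98; Lindqvist 54/745 × $8,450 = 612.48.
Rounded to nearest $10: Chaudhri $1,490; Sato $1,910; Ferraro $670; Nwosu $3,780; Lindqvist $610. Sum = $8,460.
Difference $8,450 − $8,460 = −$10 applied to largest allocation (Nwosu): Nwosu becomes $3,770.

Chaudhri: $1,490; Sato: $1,910; Ferraro: $670; Nwosu: $3,770; Lindqvist: $610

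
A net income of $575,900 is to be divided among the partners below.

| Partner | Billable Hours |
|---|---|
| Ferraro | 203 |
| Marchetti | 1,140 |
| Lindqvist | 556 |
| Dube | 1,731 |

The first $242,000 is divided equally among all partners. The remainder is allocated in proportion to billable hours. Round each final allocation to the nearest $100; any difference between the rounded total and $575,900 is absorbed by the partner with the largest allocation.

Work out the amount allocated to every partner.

Ferraro: $79,200 · Marchetti: $165,400 · Lindqvist: $111,600 · Dube: $219,700

First tranche $242,000 split equally: $60,500 each.
Remainder $333,900 by billable hours (total 3,630): Ferraro 18,672.64 → $18,700; Marchetti 104,861.16 → $104,900; Lindqvist 51,142.81 → $51,100; Dube 159,223.39 → $159,200.
Totals: Ferraro $60,500 + $18,700 = $79,200; Marchetti $60,500 + $104,900 = $165,400; Lindqvist $60,500 + $51,100 = $111,600; Dube $60,500 + $159,200 = $219,700.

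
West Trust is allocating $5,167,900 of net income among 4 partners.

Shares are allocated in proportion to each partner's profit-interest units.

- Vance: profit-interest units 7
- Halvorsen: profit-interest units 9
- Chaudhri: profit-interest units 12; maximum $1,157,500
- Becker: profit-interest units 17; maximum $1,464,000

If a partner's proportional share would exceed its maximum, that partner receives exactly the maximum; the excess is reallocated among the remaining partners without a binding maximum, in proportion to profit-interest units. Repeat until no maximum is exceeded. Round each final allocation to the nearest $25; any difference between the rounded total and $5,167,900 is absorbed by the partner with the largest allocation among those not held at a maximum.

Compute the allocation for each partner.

Vance: $1,114,050; Halvorsen: $1,432,350; Chaudhri: $1,157,500; Becker: $1,464,000

Profit-interest units total: 45.
Proportional shares (ignoring caps): Vance 803,895.56; Halvorsen 1,033,580.00; Chaudhri 1,378,106.67; Becker 1,952,317.78.
Cap binds for Chaudhri ($1,157,500), Becker ($1,464,000); balance $2,546,400 reallocated over remaining profit-interest units 16.
Remaining shares: Vance 1,114,050.00 → $1,114,050; Halvorsen 1,432,350.00 → $1,432,350.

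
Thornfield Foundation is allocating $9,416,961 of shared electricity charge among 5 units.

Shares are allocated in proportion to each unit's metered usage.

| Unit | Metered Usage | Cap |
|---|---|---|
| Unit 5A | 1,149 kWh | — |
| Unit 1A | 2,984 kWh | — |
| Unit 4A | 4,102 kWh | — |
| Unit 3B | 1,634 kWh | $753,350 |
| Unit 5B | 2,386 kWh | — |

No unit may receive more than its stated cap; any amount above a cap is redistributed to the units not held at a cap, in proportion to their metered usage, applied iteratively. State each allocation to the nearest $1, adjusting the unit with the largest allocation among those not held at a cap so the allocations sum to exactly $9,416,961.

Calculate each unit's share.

Metered usage total: 12,255.
Proportional shares (ignoring caps): Unit 5A 882,912.13; Unit 1A 2,292,958.92; Unit 4A 3,152,050.10; Unit 3B 1,255,594.80; Unit 5B 1,833,445.04.
Cap binds for Unit 3B ($753,350); residual $8,663,611 reallocated over remaining metered usage 10,621.
Shares after redistribution: Unit 5A 937,245.93 → $937,246; Unit 1A 2,434,066.02 → $2,434,066; Unit 4A 3,346,025.08 → $3,346,025; Unit 5B 1,946,273.97 → $1,946,274.

Unit 5A: $937,246; Unit 1A: $2,434,066; Unit 4A: $3,346,025; Unit 3B: $753,350; Unit 5B: $1,946,274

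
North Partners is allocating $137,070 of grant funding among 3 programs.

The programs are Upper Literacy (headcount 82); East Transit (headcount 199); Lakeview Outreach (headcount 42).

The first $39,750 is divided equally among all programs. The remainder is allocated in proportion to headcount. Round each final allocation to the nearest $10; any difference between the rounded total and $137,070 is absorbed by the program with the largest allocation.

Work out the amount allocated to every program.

Equal tier: $39,750 ÷ 3 = $13,250 apiece.
Remainder $97,320 by headcount (total 323): Upper Literacy 24,706.63 → $24,710; East Transit 59,958.76 → $59,960; Lakeview Outreach 12,654.61 → $12,650.
Totals: Upper Literacy $13,250 + $24,710 = $37,960; East Transit $13,250 + $59,960 = $73,210; Lakeview Outreach $13,250 + $12,650 = $25,900.

Upper Literacy: $37,960 | East Transit: $73,210 | Lakeview Outreach: $25,900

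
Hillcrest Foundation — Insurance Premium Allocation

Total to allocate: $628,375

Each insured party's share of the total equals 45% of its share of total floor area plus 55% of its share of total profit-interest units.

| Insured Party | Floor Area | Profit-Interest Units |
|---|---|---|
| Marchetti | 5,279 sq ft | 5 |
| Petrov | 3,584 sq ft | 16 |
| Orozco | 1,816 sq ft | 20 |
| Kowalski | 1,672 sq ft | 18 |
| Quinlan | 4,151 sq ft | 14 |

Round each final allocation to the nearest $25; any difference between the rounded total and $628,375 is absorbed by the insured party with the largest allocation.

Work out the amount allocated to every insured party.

Floor area total 16,502; profit-interest units total 73.
Composite weights (45% floor area + 55% profit-interest units): Marchetti 0.1816; Petrov 0.2183; Orozco 0.2002; Kowalski 0.1812; Quinlan 0.2187.
Proportional shares: Marchetti 114,129.56; Petrov 137,162.67; Orozco 125,804.57; Kowalski 113,868.41; Quinlan 137,409.79.
At nearest $25: Marchetti $114,125; Petrov $137,175; Orozco $125,800; Kowalski $113,875; Quinlan $137,400. Sum = $628,375.
Rounded total matches; no reconciliation needed.

Marchetti: $114,125 | Petrov: $137,175 | Orozco: $125,800 | Kowalski: $113,875 | Quinlan: $137,400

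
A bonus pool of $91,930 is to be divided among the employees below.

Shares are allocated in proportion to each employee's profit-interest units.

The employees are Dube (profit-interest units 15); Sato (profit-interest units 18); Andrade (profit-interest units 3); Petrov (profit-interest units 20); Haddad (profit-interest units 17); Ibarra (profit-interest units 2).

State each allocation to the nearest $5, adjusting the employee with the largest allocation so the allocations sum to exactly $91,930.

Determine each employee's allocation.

Dube: $18,385 | Sato: $22,065 | Andrade: $3,675 | Petrov: $24,520 | Haddad: $20,835 | Ibarra: $2,450

Profit-interest units total: 75.
Unrounded shares: Dube 15/75 × $91,930 = 18,386.00; Sato 18/75 × $91,930 = 22,063.20; Andrade 3/75 × $91,930 = 3,677.20; Petrov 20/75 × $91,930 = 24,514.67; Haddad 17/75 × $91,930 = 20,837.47; Ibarra 2/75 × $91,930 = 2,451.47.
At nearest $5: Dube $18,385; Sato $22,065; Andrade $3,675; Petrov $24,515; Haddad $20,835; Ibarra $2,450. Sum = $91,925.
Difference $91,930 − $91,925 = +$5 applied to largest allocation (Petrov): Petrov becomes $24,520.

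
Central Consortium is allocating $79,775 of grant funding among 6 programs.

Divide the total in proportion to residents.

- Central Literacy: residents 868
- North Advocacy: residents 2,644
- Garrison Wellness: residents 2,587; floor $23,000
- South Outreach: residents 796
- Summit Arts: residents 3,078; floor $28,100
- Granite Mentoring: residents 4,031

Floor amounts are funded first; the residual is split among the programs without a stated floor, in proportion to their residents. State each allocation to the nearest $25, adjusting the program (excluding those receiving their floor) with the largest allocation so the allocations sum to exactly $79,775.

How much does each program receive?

Central Literacy: $2,975 | North Advocacy: $9,100 | Garrison Wellness: $23,000 | South Outreach: $2,725 | Summit Arts: $28,100 | Granite Mentoring: $13,875

Minimums first: Garrison Wellness $23,000; Summit Arts $28,100. Balance $28,675.
Balance split over remaining residents 8,339: Central Literacy 2,984.76 → $2,975; North Advocacy 9,091.82 → $9,100; South Outreach 2,737.17 → $2,725; Granite Mentoring 13,861.25 → $13,850.
Rounding difference +$25 applied to Granite Mentoring → $13,875.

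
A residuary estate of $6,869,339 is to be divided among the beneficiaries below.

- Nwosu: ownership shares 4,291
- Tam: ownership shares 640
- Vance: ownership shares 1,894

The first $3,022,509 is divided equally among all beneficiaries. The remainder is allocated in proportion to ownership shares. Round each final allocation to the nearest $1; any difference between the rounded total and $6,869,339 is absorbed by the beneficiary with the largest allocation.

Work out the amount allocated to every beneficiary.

$3,022,509 shared equally gives $1,007,503 per beneficiary.
Remainder $3,846,830 by ownership shares (total 6,825): Nwosu 2,418,571.07 → $2,418,571; Tam 360,728.38 → $360,728; Vance 1,067,530.55 → $1,067,531.
Totals: Nwosu $1,007,503 + $2,418,571 = $3,426,074; Tam $1,007,503 + $360,728 = $1,368,231; Vance $1,007,503 + $1,067,531 = $2,075,034.

Nwosu: $3,426,074; Tam: $1,368,231; Vance: $2,075,034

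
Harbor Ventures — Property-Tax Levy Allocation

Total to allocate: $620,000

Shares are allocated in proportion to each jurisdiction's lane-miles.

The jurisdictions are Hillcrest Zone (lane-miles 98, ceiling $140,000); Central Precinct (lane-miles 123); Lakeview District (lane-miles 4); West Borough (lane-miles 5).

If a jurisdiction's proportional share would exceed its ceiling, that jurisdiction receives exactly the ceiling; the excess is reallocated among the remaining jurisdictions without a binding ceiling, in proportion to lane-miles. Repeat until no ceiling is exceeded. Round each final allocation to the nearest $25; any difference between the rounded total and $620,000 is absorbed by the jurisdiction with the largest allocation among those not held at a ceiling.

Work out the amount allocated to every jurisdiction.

Lane-miles total: 230.
Unconstrained shares: Hillcrest Zone 264,173.91; Central Precinct 331,565.22; Lakeview District 10,782.61; West Borough 13,478.26.
Capped: Hillcrest Zone ($140,000); residual $480,000 reallocated over remaining lane-miles 132.
Shares after redistribution: Central Precinct 447,272.73 → $447,275; Lakeview District 14,545.45 → $14,550; West Borough 18,181.82 → $18,175.

Hillcrest Zone: $140,000 | Central Precinct: $447,275 | Lakeview District: $14,550 | West Borough: $18,175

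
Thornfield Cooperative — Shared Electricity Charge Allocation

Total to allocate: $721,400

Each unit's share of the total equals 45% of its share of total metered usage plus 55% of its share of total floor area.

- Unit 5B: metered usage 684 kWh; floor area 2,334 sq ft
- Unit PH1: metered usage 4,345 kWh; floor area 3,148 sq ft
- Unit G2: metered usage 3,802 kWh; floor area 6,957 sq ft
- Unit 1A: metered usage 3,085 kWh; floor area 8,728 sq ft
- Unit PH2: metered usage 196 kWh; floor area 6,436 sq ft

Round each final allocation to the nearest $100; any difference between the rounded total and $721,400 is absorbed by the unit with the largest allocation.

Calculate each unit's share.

Totals — metered usage 12,112, floor area 27,603.
Composite weights (45% metered usage + 55% floor area): Unit 5B 0.0719; Unit PH1 0.2242; Unit G2 0.2799; Unit 1A 0.2885; Unit PH2 0.1355.
Proportional shares: Unit 5B 51,882.10; Unit PH1 161,706.05; Unit G2 201,903.56; Unit 1A 208,142.92; Unit PH2 97,765.37.
At nearest $100: Unit 5B $51,900; Unit PH1 $161,700; Unit G2 $201,900; Unit 1A $208,100; Unit PH2 $97,800. Sum = $721,400.
Sum already equals the total — no adjustment.

Unit 5B: $51,900 · Unit PH1: $161,700 · Unit G2: $201,900 · Unit 1A: $208,100 · Unit PH2: $97,800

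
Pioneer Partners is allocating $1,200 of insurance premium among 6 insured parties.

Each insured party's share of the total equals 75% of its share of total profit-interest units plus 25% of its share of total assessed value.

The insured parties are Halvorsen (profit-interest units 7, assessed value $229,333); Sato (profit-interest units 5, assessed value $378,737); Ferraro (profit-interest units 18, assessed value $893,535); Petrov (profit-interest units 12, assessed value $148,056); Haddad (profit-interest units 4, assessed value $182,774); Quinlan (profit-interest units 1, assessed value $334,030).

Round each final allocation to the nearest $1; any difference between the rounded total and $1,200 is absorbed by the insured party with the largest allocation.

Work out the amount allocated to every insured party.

Profit-interest units total 47; assessed value total 2,166,465.
Composite weights (75% profit-interest units + 25% assessed value): Halvorsen 0.1382; Sato 0.1235; Ferraro 0.3903; Petrov 0.2086; Haddad 0.0849; Quinlan 0.0545.
Proportional shares: Halvorsen 165.80; Sato 148.19; Ferraro 468.41; Petrov 250.29; Haddad 101.91; Quinlan 65.40.
Rounded to nearest $1: Halvorsen $166; Sato $148; Ferraro $468; Petrov $250; Haddad $102; Quinlan $65. Sum = $1,199.
Difference $1,200 − $1,199 = +$1 applied to largest allocation (Ferraro): Ferraro becomes $469.

Halvorsen: $166 | Sato: $148 | Ferraro: $469 | Petrov: $250 | Haddad: $102 | Quinlan: $65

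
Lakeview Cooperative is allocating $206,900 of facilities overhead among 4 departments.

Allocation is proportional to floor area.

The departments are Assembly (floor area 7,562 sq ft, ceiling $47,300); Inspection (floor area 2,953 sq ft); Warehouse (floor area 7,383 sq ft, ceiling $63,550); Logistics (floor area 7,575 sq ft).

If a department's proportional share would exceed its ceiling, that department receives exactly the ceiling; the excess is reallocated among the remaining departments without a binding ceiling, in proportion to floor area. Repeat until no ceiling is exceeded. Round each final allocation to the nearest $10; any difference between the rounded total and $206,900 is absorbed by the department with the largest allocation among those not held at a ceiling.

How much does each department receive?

Assembly: $47,300 | Inspection: $26,940 | Warehouse: $63,550 | Logistics: $69,110

Total floor area = 25,473.
Proportional shares (ignoring caps): Assembly 61,421.03; Inspection 23,985.23; Warehouse 59,967.13; Logistics 61,526.62.
Held at cap: Assembly ($47,300); residual $159,600 reallocated over remaining floor area 17,911.
Held at cap: Warehouse ($63,550); residual $96,050 reallocated over remaining floor area 10,528.
Redistributed shares: Inspection 26,941.08 → $26,940; Logistics 69,108.92 → $69,110.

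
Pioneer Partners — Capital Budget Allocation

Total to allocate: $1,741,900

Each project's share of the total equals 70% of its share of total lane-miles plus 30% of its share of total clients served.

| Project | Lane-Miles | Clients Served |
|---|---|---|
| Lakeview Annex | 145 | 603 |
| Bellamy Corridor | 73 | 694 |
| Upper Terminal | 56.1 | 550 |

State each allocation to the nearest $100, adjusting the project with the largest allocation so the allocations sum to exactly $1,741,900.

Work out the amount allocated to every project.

Lakeview Annex: $815,600 · Bellamy Corridor: $521,100 · Upper Terminal: $405,200

Lane-miles total 274.1; clients served total 1,847.
Combined weights (70% lane-miles + 30% clients served): Lakeview Annex 0.4682; Bellamy Corridor 0.2992; Upper Terminal 0.2326.
Proportional shares: Lakeview Annex 815,636.70; Bellamy Corridor 521,092.25; Upper Terminal 405,171.05.
Rounded to nearest $100: Lakeview Annex $815,600; Bellamy Corridor $521,100; Upper Terminal $405,200. Sum = $1,741,900.
Sum already equals the total — no adjustment.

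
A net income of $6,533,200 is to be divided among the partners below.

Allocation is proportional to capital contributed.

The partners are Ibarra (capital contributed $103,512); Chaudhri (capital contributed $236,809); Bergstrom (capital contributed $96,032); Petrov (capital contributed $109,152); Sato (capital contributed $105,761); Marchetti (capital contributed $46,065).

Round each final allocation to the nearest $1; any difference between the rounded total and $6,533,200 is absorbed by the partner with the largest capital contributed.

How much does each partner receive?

Sum of capital contributed: 697,331.
Proportional shares: Ibarra 103,512/697,331 × $6,533,200 = 969,789.95; Chaudhri 236,809/697,331 × $6,533,200 = 2,218,631.55; Bergstrom 96,032/697,331 × $6,533,200 = 899,710.84; Petrov 109,152/697,331 × $6,533,200 = 1,022,630.35; Sato 105,761/697,331 × $6,533,200 = 990,860.53; Marchetti 46,065/697,331 × $6,533,200 = 431,576.77.
After rounding ($1): Ibarra $969,790; Chaudhri $2,218,632; Bergstrom $899,711; Petrov $1,022,630; Sato $990,861; Marchetti $431,577. Sum = $6,533,201.
Difference $6,533,200 − $6,533,201 = −$1 applied to largest capital contributed (Chaudhri): Chaudhri becomes $2,218,631.

Ibarra: $969,790 | Chaudhri: $2,218,631 | Bergstrom: $899,711 | Petrov: $1,022,630 | Sato: $990,861 | Marchetti: $431,577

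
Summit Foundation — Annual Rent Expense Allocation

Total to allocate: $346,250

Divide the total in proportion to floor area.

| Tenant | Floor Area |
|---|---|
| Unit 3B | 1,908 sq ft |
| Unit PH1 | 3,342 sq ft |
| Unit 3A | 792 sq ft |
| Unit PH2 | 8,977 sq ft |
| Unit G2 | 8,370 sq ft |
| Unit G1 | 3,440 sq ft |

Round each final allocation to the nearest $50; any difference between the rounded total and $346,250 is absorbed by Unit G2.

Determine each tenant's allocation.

Floor area total: 26,829.
Unrounded shares: Unit 3B 1,908/26,829 × $346,250 = 24,624.29; Unit PH1 3,342/26,829 × $346,250 = 43,131.22; Unit 3A 792/26,829 × $346,250 = 10,221.40; Unit PH2 8,977/26,829 × $346,250 = 115,855.46; Unit G2 8,370/26,829 × $346,250 = 108,021.64; Unit G1 3,440/26,829 × $346,250 = 44,395.99.
Rounded to nearest $50: Unit 3B $24,600; Unit PH1 $43,150; Unit 3A $10,200; Unit PH2 $115,850; Unit G2 $108,000; Unit G1 $44,400. Sum = $346,200.
Difference $346,250 − $346,200 = +$50 applied to Unit G2: Unit G2 becomes $108,050.

Unit 3B: $24,600; Unit PH1: $43,150; Unit 3A: $10,200; Unit PH2: $115,850; Unit G2: $108,050; Unit G1: $44,400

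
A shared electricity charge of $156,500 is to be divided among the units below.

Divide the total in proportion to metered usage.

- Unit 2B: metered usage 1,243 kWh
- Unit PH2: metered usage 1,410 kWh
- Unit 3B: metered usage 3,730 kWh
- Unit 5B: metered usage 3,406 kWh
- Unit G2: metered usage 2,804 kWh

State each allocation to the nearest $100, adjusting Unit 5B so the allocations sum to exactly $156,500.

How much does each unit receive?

Metered usage total: 12,593.
Raw shares: Unit 2B 1,243/12,593 × $156,500 = 15,447.43; Unit PH2 1,410/12,593 × $156,500 = 17,522.83; Unit 3B 3,730/12,593 × $156,500 = 46,354.72; Unit 5B 3,406/12,593 × $156,500 = 42,328.20; Unit G2 2,804/12,593 × $156,500 = 34,846.82.
At nearest $100: Unit 2B $15,400; Unit PH2 $17,500; Unit 3B $46,400; Unit 5B $42,300; Unit G2 $34,800. Sum = $156,400.
Difference $156,500 − $156,400 = +$100 applied to Unit 5B: Unit 5B becomes $42,400.

Unit 2B: $15,400 · Unit PH2: $17,500 · Unit 3B: $46,400 · Unit 5B: $42,400 · Unit G2: $34,800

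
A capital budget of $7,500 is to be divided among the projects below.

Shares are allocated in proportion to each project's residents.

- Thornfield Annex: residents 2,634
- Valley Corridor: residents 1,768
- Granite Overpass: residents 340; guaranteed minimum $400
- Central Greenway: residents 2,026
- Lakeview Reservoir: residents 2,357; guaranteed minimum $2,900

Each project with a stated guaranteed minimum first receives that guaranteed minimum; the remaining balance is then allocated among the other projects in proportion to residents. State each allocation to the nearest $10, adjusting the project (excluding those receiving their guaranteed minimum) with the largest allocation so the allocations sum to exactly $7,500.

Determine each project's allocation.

Thornfield Annex: $1,720 | Valley Corridor: $1,160 | Granite Overpass: $400 | Central Greenway: $1,320 | Lakeview Reservoir: $2,900

Fund the minimums — Granite Overpass $400; Lakeview Reservoir $2,900. Balance $4,200.
Balance split over remaining residents 6,428: Thornfield Annex 1,721.03 → $1,720; Valley Corridor 1,155.20 → $1,160; Central Greenway 1,323.77 → $1,320.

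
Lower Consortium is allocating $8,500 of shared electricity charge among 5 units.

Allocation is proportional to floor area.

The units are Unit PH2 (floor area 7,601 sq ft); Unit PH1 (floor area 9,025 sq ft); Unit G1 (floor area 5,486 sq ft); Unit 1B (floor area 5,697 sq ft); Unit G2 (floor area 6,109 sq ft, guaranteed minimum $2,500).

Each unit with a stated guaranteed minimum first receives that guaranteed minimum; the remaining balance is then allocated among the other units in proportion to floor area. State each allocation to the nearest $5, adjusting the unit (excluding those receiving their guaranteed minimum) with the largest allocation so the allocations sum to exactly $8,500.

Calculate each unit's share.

Unit PH2: $1,640 | Unit PH1: $1,945 | Unit G1: $1,185 | Unit 1B: $1,230 | Unit G2: $2,500

Minimums first: Unit G2 $2,500. Remaining pool $6,000.
Remaining pool split over remaining floor area 27,809: Unit PH2 1,639.97 → $1,640; Unit PH1 1,947.21 → $1,945; Unit G1 1,183.65 → $1,185; Unit 1B 1,229.17 → $1,230.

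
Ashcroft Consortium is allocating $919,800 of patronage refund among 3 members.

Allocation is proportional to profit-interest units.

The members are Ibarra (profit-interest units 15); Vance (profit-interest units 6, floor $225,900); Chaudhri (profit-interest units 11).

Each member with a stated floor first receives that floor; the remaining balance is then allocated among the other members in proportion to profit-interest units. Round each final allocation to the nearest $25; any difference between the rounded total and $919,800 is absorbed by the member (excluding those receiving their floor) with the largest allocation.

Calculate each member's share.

Minimums first: Vance $225,900. Remaining pool $693,900.
Remaining pool split over remaining profit-interest units 26: Ibarra 400,326.92 → $400,325; Chaudhri 293,573.08 → $293,575.

Ibarra: $400,325 · Vance: $225,900 · Chaudhri: $293,575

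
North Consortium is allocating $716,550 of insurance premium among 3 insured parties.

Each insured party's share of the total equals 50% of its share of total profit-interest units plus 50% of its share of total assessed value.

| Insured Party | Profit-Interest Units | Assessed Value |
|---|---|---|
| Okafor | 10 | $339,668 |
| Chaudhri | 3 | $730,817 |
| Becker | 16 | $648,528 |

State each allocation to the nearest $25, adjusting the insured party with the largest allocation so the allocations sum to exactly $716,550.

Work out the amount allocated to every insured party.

Profit-interest units total 29; assessed value total 1,719,013.
Composite weights (50% profit-interest units + 50% assessed value): Okafor 0.2712; Chaudhri 0.2643; Becker 0.4645.
Unrounded shares: Okafor 194,336.37; Chaudhri 189,379.09; Becker 332,834.53.
At nearest $25: Okafor $194,325; Chaudhri $189,375; Becker $332,825. Sum = $716,525.
Difference $716,550 − $716,525 = +$25 applied to largest allocation (Becker): Becker becomes $332,850.

Okafor: $194,325; Chaudhri: $189,375; Becker: $332,850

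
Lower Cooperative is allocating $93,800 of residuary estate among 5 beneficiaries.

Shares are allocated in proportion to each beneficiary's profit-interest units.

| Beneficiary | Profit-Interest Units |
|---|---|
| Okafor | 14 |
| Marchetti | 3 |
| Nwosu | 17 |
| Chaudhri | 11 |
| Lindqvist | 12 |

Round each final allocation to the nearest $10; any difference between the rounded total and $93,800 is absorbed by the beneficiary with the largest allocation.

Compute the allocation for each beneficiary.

Okafor: $23,040 · Marchetti: $4,940 · Nwosu: $27,970 · Chaudhri: $18,100 · Lindqvist: $19,750

Combined profit-interest units = 57.
Pro-rata amounts: Okafor 14/57 × $93,800 = 23,038.60; Marchetti 3/57 × $93,800 = 4,936.84; Nwosu 17/57 × $93,800 = 27,975.44; Chaudhri 11/57 × $93,800 = 18,101.75; Lindqvist 12/57 × $93,800 = 19,747.37.
At nearest $10: Okafor $23,040; Marchetti $4,940; Nwosu $27,980; Chaudhri $18,100; Lindqvist $19,750. Sum = $93,810.
Difference $93,800 − $93,810 = −$10 applied to largest allocation (Nwosu): Nwosu becomes $27,970.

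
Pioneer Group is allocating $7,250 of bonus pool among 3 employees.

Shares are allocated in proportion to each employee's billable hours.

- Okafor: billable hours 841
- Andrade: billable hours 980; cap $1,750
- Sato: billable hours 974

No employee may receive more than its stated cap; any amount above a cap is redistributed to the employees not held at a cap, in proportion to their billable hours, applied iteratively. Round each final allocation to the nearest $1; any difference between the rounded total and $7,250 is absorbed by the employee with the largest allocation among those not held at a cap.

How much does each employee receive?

Total billable hours = 2,795.
Proportional shares (ignoring caps): Okafor 2,181.48; Andrade 2,542.04; Sato 2,526.48.
Held at cap: Andrade ($1,750); remaining pool $5,500 reallocated over remaining billable hours 1,815.
Remaining shares: Okafor 2,548.48 → $2,548; Sato 2,951.52 → $2,952.

Okafor: $2,548 | Andrade: $1,750 | Sato: $2,952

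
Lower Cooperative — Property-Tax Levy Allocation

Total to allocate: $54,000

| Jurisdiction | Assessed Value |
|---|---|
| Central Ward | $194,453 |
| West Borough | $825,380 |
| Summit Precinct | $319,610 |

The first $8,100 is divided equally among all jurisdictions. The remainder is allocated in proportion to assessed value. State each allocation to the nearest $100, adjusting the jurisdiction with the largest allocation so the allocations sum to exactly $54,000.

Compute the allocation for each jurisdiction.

Central Ward: $9,400; West Borough: $30,900; Summit Precinct: $13,700

Equal tier: $8,100 ÷ 3 = $2,700 apiece.
Remainder $45,900 by assessed value (total 1,339,443): Central Ward 6,663.51 → $6,700; West Borough 28,284.10 → $28,300; Summit Precinct 10,952.39 → $11,000.
Rounding difference −$100 on remainder applied to West Borough.
Totals: Central Ward $2,700 + $6,700 = $9,400; West Borough $2,700 + $28,200 = $30,900; Summit Precinct $2,700 + $11,000 = $13,700.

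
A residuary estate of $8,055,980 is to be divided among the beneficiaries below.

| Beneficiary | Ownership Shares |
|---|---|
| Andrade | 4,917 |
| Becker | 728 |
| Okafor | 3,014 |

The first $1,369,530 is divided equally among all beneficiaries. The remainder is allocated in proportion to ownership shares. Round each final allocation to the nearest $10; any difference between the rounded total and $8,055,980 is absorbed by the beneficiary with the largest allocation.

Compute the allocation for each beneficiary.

First tranche $1,369,530 split equally: $456,510 each.
Remainder $6,686,450 by ownership shares (total 8,659): Andrade 3,796,890.48 → $3,796,890; Becker 562,159.09 → $562,160; Okafor 2,327,400.43 → $2,327,400.
Totals: Andrade $456,510 + $3,796,890 = $4,253,400; Becker $456,510 + $562,160 = $1,018,670; Okafor $456,510 + $2,327,400 = $2,783,910.

Andrade: $4,253,400 · Becker: $1,018,670 · Okafor: $2,783,910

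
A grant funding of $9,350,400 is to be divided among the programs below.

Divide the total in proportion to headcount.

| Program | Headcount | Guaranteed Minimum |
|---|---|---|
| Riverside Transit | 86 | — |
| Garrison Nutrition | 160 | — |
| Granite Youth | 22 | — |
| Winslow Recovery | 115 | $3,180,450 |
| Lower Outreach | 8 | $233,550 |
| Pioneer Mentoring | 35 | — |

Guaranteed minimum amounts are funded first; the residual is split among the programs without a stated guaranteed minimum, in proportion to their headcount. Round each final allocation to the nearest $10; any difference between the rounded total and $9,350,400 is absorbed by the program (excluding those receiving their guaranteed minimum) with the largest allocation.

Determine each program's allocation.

Minimums first: Winslow Recovery $3,180,450; Lower Outreach $233,550. Remaining pool $5,936,400.
Remaining pool split over remaining headcount 303: Riverside Transit 1,684,918.81 → $1,684,920; Garrison Nutrition 3,134,732.67 → $3,134,730; Granite Youth 431,025.74 → $431,030; Pioneer Mentoring 685,722.77 → $685,720.

Riverside Transit: $1,684,920 | Garrison Nutrition: $3,134,730 | Granite Youth: $431,030 | Winslow Recovery: $3,180,450 | Lower Outreach: $233,550 | Pioneer Mentoring: $685,720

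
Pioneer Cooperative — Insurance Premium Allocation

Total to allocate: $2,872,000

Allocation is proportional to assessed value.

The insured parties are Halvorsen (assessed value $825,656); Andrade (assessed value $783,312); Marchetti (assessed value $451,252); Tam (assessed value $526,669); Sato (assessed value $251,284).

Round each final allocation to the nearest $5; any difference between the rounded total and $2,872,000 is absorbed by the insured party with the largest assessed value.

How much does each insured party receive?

Halvorsen: $835,495; Andrade: $792,650; Marchetti: $456,630; Tam: $532,945; Sato: $254,280

Combined assessed value = 825,656 + 783,312 + 451,252 + 526,669 + 251,284 = 2,838,173.
Proportional shares: Halvorsen 835,496.65; Andrade 792,647.97; Marchetti 456,630.28; Tam 532,946.15; Sato 254,278.95.
After rounding ($5): Halvorsen $835,495; Andrade $792,650; Marchetti $456,630; Tam $532,945; Sato $254,280. Sum = $2,872,000.
Sum already equals the total — no adjustment.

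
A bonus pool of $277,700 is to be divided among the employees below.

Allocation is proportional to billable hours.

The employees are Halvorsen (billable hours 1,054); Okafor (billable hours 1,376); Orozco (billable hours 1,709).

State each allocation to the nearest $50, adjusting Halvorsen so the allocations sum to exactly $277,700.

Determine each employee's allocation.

Halvorsen: $70,750 · Okafor: $92,300 · Orozco: $114,650

Combined billable hours = 4,139.
Raw shares: Halvorsen 1,054/4,139 × $277,700 = 70,716.55; Okafor 1,376/4,139 × $277,700 = 92,320.66; Orozco 1,709/4,139 × $277,700 = 114,662.79.
Rounded to nearest $50: Halvorsen $70,700; Okafor $92,300; Orozco $114,650. Sum = $277,650.
Difference $277,700 − $277,650 = +$50 applied to Halvorsen: Halvorsen becomes $70,750.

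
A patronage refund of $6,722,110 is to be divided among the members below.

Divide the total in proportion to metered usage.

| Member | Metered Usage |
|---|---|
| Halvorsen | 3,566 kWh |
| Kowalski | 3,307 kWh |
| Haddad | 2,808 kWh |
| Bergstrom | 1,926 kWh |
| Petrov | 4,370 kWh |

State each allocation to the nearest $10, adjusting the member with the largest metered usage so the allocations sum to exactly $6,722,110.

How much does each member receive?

Total metered usage = 15,977.
Raw shares: Halvorsen 3,566/15,977 × $6,722,110 = 1,500,347.02; Kowalski 3,307/15,977 × $6,722,110 = 1,391,376.21; Haddad 2,808/15,977 × $6,722,110 = 1,181,428.61; Bergstrom 1,926/15,977 × $6,722,110 = 810,338.85; Petrov 4,370/15,977 × $6,722,110 = 1,838,619.31.
Rounded to nearest $10: Halvorsen $1,500,350; Kowalski $1,391,380; Haddad $1,181,430; Bergstrom $810,340; Petrov $1,838,620. Sum = $6,722,120.
Difference $6,722,110 − $6,722,120 = −$10 applied to largest metered usage (Petrov): Petrov becomes $1,838,610.

Halvorsen: $1,500,350 · Kowalski: $1,391,380 · Haddad: $1,181,430 · Bergstrom: $810,340 · Petrov: $1,838,610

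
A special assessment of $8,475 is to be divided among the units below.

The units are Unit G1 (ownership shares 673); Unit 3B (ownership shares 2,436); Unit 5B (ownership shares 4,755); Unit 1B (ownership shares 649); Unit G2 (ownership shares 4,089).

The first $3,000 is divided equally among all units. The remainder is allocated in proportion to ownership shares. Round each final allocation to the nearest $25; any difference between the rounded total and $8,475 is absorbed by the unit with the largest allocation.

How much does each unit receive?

Equal tier: $3,000 ÷ 5 = $600 apiece.
Remainder $5,475 by ownership shares (total 12,602): Unit G1 292.39 → $300; Unit 3B 1,058.33 → $1,050; Unit 5B 2,065.83 → $2,075; Unit 1B 281.96 → $275; Unit G2 1,776.49 → $1,775.
Totals: Unit G1 $600 + $300 = $900; Unit 3B $600 + $1,050 = $1,650; Unit 5B $600 + $2,075 = $2,675; Unit 1B $600 + $275 = $875; Unit G2 $600 + $1,775 = $2,375.

Unit G1: $900 · Unit 3B: $1,650 · Unit 5B: $2,675 · Unit 1B: $875 · Unit G2: $2,375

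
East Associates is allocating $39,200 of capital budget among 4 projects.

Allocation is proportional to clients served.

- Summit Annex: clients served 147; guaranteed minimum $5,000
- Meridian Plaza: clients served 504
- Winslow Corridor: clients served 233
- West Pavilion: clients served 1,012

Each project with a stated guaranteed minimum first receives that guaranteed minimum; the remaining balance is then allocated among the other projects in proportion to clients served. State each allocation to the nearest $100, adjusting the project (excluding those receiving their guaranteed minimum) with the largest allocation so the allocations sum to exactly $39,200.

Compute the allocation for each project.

Fund the minimums — Summit Annex $5,000. Balance $34,200.
Balance split over remaining clients served 1,749: Meridian Plaza 9,855.23 → $9,900; Winslow Corridor 4,556.09 → $4,600; West Pavilion 19,788.68 → $19,800.
Rounding difference −$100 applied to West Pavilion → $19,700.

Summit Annex: $5,000 · Meridian Plaza: $9,900 · Winslow Corridor: $4,600 · West Pavilion: $19,700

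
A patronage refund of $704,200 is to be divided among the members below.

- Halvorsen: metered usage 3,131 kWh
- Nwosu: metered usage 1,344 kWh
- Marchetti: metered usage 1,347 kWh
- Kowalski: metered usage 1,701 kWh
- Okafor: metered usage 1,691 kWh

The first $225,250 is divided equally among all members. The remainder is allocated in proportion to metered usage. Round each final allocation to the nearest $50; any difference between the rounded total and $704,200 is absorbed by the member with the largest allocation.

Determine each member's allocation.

Halvorsen: $207,850 | Nwosu: $114,900 | Marchetti: $115,050 | Kowalski: $133,450 | Okafor: $132,950

$225,250 shared equally gives $45,050 per member.
Remainder $478,950 by metered usage (total 9,214): Halvorsen 162,751.51 → $162,750; Nwosu 69,862.04 → $69,850; Marchetti 70,017.98 → $70,000; Kowalski 88,419.14 → $88,400; Okafor 87,899.33 → $87,900.
Rounding difference +$50 on remainder applied to Halvorsen.
Totals: Halvorsen $45,050 + $162,800 = $207,850; Nwosu $45,050 + $69,850 = $114,900; Marchetti $45,050 + $70,000 = $115,050; Kowalski $45,050 + $88,400 = $133,450; Okafor $45,050 + $87,900 = $132,950.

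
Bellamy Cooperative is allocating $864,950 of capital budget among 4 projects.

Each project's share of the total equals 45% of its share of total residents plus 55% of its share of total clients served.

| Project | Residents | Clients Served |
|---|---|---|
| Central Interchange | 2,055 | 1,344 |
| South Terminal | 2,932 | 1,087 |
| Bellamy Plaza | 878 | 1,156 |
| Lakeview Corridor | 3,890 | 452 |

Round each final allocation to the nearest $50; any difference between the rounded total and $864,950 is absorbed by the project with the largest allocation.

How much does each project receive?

Totals — residents 9,755, clients served 4,039.
Blended shares (45% residents + 55% clients served): Central Interchange 0.2778; South Terminal 0.2833; Bellamy Plaza 0.1979; Lakeview Corridor 0.2410.
Raw shares: Central Interchange 240,294.47; South Terminal 245,017.01; Bellamy Plaza 171,188.75; Lakeview Corridor 208,449.77.
Rounded to nearest $50: Central Interchange $240,300; South Terminal $245,000; Bellamy Plaza $171,200; Lakeview Corridor $208,450. Sum = $864,950.
Rounded total matches; no reconciliation needed.

Central Interchange: $240,300 · South Terminal: $245,000 · Bellamy Plaza: $171,200 · Lakeview Corridor: $208,450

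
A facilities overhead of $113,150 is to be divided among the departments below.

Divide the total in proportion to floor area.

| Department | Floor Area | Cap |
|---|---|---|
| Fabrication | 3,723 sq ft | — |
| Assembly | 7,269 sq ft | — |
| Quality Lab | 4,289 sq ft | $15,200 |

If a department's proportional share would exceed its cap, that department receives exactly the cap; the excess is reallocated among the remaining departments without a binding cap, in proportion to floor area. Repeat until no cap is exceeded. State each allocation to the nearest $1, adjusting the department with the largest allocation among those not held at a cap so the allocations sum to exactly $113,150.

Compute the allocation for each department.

Fabrication: $33,176 · Assembly: $64,774 · Quality Lab: $15,200

Combined floor area = 15,281.
Unconstrained shares: Fabrication 27,567.40; Assembly 53,824.18; Quality Lab 31,758.42.
Capped: Quality Lab ($15,200); balance $97,950 reallocated over remaining floor area 10,992.
Remaining shares: Fabrication 33,175.75 → $33,176; Assembly 64,774.25 → $64,774.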